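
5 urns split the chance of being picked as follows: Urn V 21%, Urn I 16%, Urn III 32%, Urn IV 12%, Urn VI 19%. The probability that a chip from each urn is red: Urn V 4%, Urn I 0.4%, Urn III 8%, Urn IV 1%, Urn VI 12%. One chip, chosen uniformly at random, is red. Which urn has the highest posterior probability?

Urn III

Compute prior × likelihood for every hypothesis:
  Urn V: 0.21 × 0.04 = 0.0084
  Urn I: 0.16 × 0.004 = 0.00064
  Urn III: 0.32 × 0.08 = 0.0256
  Urn IV: 0.12 × 0.01 = 0.0012
  Urn VI: 0.19 × 0.12 = 0.0228
Sum = 0.05864.
Largest term belongs to Urn III, so Urn III is most probable.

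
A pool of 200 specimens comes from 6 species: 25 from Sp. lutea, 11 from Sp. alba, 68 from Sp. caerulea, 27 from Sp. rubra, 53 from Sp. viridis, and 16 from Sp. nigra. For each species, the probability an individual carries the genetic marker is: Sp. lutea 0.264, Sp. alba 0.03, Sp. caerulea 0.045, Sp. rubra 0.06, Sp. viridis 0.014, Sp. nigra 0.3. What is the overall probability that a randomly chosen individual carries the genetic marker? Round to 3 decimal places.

0.086

By Bayes' rule, posterior ∝ prior × likelihood:
  Sp. lutea: 0.125 × 0.264 = 0.033
  Sp. alba: 0.055 × 0.03 = 0.00165
  Sp. caerulea: 0.34 × 0.045 = 0.0153
  Sp. rubra: 0.135 × 0.06 = 0.0081
  Sp. viridis: 0.265 × 0.014 = 0.00371
  Sp. nigra: 0.08 × 0.3 = 0.024
P(marker) = 0.033 + 0.00165 + 0.0153 + 0.0081 + 0.00371 + 0.024 = 0.08576 → 0.086.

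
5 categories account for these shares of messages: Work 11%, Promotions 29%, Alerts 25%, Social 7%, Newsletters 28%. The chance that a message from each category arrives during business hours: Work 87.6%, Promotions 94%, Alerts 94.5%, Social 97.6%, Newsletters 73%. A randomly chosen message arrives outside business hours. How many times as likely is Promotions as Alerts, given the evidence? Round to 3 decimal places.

1.265

Taking complements, P(off-hours | each) = Work 0.124, Promotions 0.06, Alerts 0.055, Social 0.024, Newsletters 0.27.
By Bayes' rule, posterior ∝ prior × likelihood:
  Work: 0.11 × 0.124 = 0.01364
  Promotions: 0.29 × 0.06 = 0.0174
  Alerts: 0.25 × 0.055 = 0.01375
  Social: 0.07 × 0.024 = 0.00168
  Newsletters: 0.28 × 0.27 = 0.0756
Sum = 0.12207.
The ratio is 0.0174 / 0.01375 (the normalizer cancels) = 1.265.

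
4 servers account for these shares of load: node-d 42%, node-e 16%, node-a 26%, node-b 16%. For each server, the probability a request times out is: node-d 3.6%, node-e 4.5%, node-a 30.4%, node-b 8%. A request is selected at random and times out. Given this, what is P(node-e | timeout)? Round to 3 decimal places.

0.063

Unnormalized posteriors (prior × likelihood):
  node-d: 0.42 × 0.036 = 0.01512
  node-e: 0.16 × 0.045 = 0.0072
  node-a: 0.26 × 0.304 = 0.07904
  node-b: 0.16 × 0.08 = 0.0128
Total = 0.11416.
P(node-e | evidence) = 0.0072 / 0.11416 ≈ 0.063.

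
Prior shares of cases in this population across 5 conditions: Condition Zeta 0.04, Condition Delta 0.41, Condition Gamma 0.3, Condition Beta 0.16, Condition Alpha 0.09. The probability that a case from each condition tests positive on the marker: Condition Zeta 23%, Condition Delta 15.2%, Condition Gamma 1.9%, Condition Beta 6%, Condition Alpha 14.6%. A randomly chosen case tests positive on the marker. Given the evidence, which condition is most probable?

Condition Delta

Compute prior × likelihood for every hypothesis:
  Condition Zeta: 0.04 × 0.23 = 0.0092
  Condition Delta: 0.41 × 0.152 = 0.06232
  Condition Gamma: 0.3 × 0.019 = 0.0057
  Condition Beta: 0.16 × 0.06 = 0.0096
  Condition Alpha: 0.09 × 0.146 = 0.01314
Normalizing constant = 0.09996.
Largest term belongs to Condition Delta, so Condition Delta is most probable.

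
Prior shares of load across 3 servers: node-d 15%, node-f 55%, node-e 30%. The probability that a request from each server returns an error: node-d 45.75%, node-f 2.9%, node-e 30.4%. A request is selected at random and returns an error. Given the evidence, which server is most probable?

Prior × likelihood for each hypothesis:
  node-d: 0.15 × 0.4575 = 0.068625
  node-f: 0.55 × 0.029 = 0.01595
  node-e: 0.3 × 0.304 = 0.0912
Total = 0.175775.
Largest term belongs to node-e, so node-e is most probable.

node-e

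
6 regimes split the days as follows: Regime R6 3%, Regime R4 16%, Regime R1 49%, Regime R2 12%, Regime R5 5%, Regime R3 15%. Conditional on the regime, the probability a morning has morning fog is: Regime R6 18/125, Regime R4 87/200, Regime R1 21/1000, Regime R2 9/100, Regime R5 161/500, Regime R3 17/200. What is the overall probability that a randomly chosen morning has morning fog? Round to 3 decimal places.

Prior × likelihood for each hypothesis:
  Regime R6: 0.03 × 0.144 = 0.00432
  Regime R4: 0.16 × 0.435 = 0.0696
  Regime R1: 0.49 × 0.021 = 0.01029
  Regime R2: 0.12 × 0.09 = 0.0108
  Regime R5: 0.05 × 0.322 = 0.0161
  Regime R3: 0.15 × 0.085 = 0.01275
P(fog) = 0.00432 + 0.0696 + 0.01029 + 0.0108 + 0.0161 + 0.01275 = 0.12386 → 0.124.

0.124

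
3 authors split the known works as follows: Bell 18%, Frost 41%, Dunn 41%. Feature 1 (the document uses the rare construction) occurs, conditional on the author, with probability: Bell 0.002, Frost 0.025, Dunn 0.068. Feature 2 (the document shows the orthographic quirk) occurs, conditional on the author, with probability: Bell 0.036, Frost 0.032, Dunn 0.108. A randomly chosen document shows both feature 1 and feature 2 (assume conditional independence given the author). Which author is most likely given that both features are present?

Unnormalized posteriors (prior × likelihood):
  Bell: 0.18 × 0.002 × 0.036 = 0.00001296
  Frost: 0.41 × 0.025 × 0.032 = 0.000328
  Dunn: 0.41 × 0.068 × 0.108 = 0.00301104
Normalizing constant = 0.003352.
Largest term belongs to Dunn, so Dunn is most probable.

Dunn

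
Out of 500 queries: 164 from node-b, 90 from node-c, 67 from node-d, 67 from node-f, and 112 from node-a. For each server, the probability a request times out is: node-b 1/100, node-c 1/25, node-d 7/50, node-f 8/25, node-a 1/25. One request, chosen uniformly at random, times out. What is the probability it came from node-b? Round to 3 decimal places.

Prior × likelihood for each hypothesis:
  node-b: 0.328 × 0.01 = 0.00328
  node-c: 0.18 × 0.04 = 0.0072
  node-d: 0.134 × 0.14 = 0.01876
  node-f: 0.134 × 0.32 = 0.04288
  node-a: 0.224 × 0.04 = 0.00896
Normalizing constant = 0.08108.
P(node-b | evidence) = 0.00328 / 0.08108 ≈ 0.040.

0.040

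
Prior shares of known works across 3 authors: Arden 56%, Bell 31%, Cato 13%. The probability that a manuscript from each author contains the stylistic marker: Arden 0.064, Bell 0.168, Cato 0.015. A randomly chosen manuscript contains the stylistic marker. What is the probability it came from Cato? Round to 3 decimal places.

0.022

Prior × likelihood for each hypothesis:
  Arden: 0.56 × 0.064 = 0.03584
  Bell: 0.31 × 0.168 = 0.05208
  Cato: 0.13 × 0.015 = 0.00195
Total = 0.08987.
P(Cato | evidence) = 0.00195 / 0.08987 ≈ 0.022.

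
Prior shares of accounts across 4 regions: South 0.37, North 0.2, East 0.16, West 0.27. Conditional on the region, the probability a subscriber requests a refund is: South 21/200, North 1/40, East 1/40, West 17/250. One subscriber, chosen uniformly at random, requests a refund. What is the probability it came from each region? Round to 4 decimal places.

South 0.5868, North 0.0755, East 0.0604, West 0.2773

By Bayes' rule, posterior ∝ prior × likelihood:
  South: 0.37 × 0.105 = 0.03885
  North: 0.2 × 0.025 = 0.005
  East: 0.16 × 0.025 = 0.004
  West: 0.27 × 0.068 = 0.01836
Sum = 0.06621.
P(South | refund) = 0.03885/0.06621 ≈ 0.5868
P(North | refund) = 0.005/0.06621 ≈ 0.0755
P(East | refund) = 0.004/0.06621 ≈ 0.0604
P(West | refund) = 0.01836/0.06621 ≈ 0.2773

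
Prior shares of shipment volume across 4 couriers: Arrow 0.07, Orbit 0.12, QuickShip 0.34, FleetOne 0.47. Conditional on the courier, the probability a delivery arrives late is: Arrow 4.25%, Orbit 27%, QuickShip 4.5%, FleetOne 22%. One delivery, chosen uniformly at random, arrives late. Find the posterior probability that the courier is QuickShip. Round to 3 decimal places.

Compute prior × likelihood for every hypothesis:
  Arrow: 0.07 × 0.0425 = 0.002975
  Orbit: 0.12 × 0.27 = 0.0324
  QuickShip: 0.34 × 0.045 = 0.0153
  FleetOne: 0.47 × 0.22 = 0.1034
Total = 0.154075.
P(QuickShip | evidence) = 0.0153 / 0.154075 ≈ 0.099.

0.099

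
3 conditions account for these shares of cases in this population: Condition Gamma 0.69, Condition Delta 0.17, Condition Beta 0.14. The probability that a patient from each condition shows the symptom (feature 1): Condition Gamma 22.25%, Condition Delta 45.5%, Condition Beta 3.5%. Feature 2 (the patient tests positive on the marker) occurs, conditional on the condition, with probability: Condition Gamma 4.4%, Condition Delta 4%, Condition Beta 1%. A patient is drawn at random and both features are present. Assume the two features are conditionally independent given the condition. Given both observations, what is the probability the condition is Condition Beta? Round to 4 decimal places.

0.0050

By Bayes' rule, posterior ∝ prior × likelihood:
  Condition Gamma: 0.69 × 0.2225 × 0.044 = 0.0067551
  Condition Delta: 0.17 × 0.455 × 0.04 = 0.003094
  Condition Beta: 0.14 × 0.035 × 0.01 = 0.000049
Total = 0.0098981.
P(Condition Beta | evidence) = 0.000049 / 0.0098981 ≈ 0.0050.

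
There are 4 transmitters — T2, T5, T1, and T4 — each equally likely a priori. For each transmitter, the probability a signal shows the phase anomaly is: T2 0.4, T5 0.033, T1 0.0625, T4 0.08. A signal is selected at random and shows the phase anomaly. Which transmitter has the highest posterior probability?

Since the prior is uniform, the posterior is proportional to the likelihood:
  T2: 0.4
  T5: 0.033
  T1: 0.0625
  T4: 0.08
Sum = 0.5755.
Largest term belongs to T2, so T2 is most probable.

T2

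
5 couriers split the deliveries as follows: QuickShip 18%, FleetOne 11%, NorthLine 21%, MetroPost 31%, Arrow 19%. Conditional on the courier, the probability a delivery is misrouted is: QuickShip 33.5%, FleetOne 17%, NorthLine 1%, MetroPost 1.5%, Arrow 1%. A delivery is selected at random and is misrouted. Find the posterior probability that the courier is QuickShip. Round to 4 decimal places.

0.6880

Compute prior × likelihood for every hypothesis:
  QuickShip: 0.18 × 0.335 = 0.0603
  FleetOne: 0.11 × 0.17 = 0.0187
  NorthLine: 0.21 × 0.01 = 0.0021
  MetroPost: 0.31 × 0.015 = 0.00465
  Arrow: 0.19 × 0.01 = 0.0019
Total = 0.08765.
P(QuickShip | evidence) = 0.0603 / 0.08765 ≈ 0.6880.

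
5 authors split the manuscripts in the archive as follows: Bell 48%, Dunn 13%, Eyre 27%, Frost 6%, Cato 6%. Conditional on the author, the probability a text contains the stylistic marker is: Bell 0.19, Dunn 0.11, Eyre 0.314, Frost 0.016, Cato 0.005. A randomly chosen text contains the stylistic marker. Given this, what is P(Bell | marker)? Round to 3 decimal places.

Compute prior × likelihood for every hypothesis:
  Bell: 0.48 × 0.19 = 0.0912
  Dunn: 0.13 × 0.11 = 0.0143
  Eyre: 0.27 × 0.314 = 0.08478
  Frost: 0.06 × 0.016 = 0.00096
  Cato: 0.06 × 0.005 = 0.0003
Total = 0.19154.
P(Bell | evidence) = 0.0912 / 0.19154 ≈ 0.476.

0.476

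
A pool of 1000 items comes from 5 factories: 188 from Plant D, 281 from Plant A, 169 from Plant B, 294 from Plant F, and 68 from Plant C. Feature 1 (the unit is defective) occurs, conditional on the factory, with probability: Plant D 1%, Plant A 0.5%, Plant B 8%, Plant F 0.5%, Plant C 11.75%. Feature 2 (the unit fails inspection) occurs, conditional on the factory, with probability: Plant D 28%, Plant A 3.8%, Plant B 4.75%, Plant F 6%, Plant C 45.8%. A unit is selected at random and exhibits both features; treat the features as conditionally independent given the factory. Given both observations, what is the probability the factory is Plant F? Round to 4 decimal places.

0.0177

By Bayes' rule, posterior ∝ prior × likelihood:
  Plant D: 0.188 × 0.01 × 0.28 = 0.0005264
  Plant A: 0.281 × 0.005 × 0.038 = 0.00005339
  Plant B: 0.169 × 0.08 × 0.0475 = 0.0006422
  Plant F: 0.294 × 0.005 × 0.06 = 0.0000882
  Plant C: 0.068 × 0.1175 × 0.458 = 0.00365942
Normalizing constant = 0.00496961.
P(Plant F | evidence) = 0.0000882 / 0.00496961 ≈ 0.0177.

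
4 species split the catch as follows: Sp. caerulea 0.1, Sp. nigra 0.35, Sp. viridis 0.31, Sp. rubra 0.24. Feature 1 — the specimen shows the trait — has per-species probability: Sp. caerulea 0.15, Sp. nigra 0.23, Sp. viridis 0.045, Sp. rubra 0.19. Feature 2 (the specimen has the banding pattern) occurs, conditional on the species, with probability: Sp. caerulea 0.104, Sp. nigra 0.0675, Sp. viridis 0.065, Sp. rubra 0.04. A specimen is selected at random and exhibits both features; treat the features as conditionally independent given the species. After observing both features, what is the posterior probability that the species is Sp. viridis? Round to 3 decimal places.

0.093

By Bayes' rule, posterior ∝ prior × likelihood:
  Sp. caerulea: 0.1 × 0.15 × 0.104 = 0.00156
  Sp. nigra: 0.35 × 0.23 × 0.0675 = 0.00543375
  Sp. viridis: 0.31 × 0.045 × 0.065 = 0.00090675
  Sp. rubra: 0.24 × 0.19 × 0.04 = 0.001824
Total = 0.0097245.
P(Sp. viridis | evidence) = 0.00090675 / 0.0097245 ≈ 0.093.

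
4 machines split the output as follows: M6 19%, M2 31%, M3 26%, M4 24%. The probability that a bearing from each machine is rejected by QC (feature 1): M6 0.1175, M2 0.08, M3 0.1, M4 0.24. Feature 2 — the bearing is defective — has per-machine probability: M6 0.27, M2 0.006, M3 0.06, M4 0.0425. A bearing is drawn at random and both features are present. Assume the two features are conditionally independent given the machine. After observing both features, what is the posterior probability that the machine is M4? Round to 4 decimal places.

Unnormalized posteriors (prior × likelihood):
  M6: 0.19 × 0.1175 × 0.27 = 0.00602775
  M2: 0.31 × 0.08 × 0.006 = 0.0001488
  M3: 0.26 × 0.1 × 0.06 = 0.00156
  M4: 0.24 × 0.24 × 0.0425 = 0.002448
Total = 0.01018455.
P(M4 | evidence) = 0.002448 / 0.01018455 ≈ 0.2404.

0.2404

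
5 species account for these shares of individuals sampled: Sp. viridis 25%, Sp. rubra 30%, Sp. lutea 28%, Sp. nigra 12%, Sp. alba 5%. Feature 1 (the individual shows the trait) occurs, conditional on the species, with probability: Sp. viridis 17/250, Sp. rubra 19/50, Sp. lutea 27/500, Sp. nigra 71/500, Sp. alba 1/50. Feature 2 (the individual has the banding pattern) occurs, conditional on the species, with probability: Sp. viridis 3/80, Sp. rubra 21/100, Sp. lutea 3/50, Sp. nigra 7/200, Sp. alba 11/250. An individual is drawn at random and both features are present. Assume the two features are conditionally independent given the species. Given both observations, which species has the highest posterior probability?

Sp. rubra

Prior × likelihood for each hypothesis:
  Sp. viridis: 0.25 × 0.068 × 0.0375 = 0.0006375
  Sp. rubra: 0.3 × 0.38 × 0.21 = 0.02394
  Sp. lutea: 0.28 × 0.054 × 0.06 = 0.0009072
  Sp. nigra: 0.12 × 0.142 × 0.035 = 0.0005964
  Sp. alba: 0.05 × 0.02 × 0.044 = 0.000044
Total = 0.0261251.
Largest term belongs to Sp. rubra, so Sp. rubra is most probable.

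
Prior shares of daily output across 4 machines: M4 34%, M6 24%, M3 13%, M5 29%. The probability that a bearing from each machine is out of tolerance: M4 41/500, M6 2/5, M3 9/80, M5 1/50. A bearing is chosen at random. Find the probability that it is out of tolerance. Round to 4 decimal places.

0.1443

By Bayes' rule, posterior ∝ prior × likelihood:
  M4: 0.34 × 0.082 = 0.02788
  M6: 0.24 × 0.4 = 0.096
  M3: 0.13 × 0.1125 = 0.014625
  M5: 0.29 × 0.02 = 0.0058
P(oversize) = 0.02788 + 0.096 + 0.014625 + 0.0058 = 0.144305 → 0.1443.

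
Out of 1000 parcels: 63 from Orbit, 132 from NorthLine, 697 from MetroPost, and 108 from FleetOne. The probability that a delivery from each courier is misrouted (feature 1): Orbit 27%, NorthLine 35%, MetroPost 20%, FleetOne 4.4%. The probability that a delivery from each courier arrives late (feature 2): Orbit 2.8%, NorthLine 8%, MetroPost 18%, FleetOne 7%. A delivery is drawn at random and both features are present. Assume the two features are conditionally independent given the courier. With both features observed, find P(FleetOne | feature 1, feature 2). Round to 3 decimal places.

0.011

Compute prior × likelihood for every hypothesis:
  Orbit: 0.063 × 0.27 × 0.028 = 0.00047628
  NorthLine: 0.132 × 0.35 × 0.08 = 0.003696
  MetroPost: 0.697 × 0.2 × 0.18 = 0.025092
  FleetOne: 0.108 × 0.044 × 0.07 = 0.00033264
Total = 0.02959692.
P(FleetOne | evidence) = 0.00033264 / 0.02959692 ≈ 0.011.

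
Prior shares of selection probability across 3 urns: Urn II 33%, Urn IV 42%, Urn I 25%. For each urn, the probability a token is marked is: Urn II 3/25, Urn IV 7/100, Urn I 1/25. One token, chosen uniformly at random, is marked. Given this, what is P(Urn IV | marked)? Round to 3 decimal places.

0.372

By Bayes' rule, posterior ∝ prior × likelihood:
  Urn II: 0.33 × 0.12 = 0.0396
  Urn IV: 0.42 × 0.07 = 0.0294
  Urn I: 0.25 × 0.04 = 0.01
Total = 0.079.
P(Urn IV | evidence) = 0.0294 / 0.079 ≈ 0.372.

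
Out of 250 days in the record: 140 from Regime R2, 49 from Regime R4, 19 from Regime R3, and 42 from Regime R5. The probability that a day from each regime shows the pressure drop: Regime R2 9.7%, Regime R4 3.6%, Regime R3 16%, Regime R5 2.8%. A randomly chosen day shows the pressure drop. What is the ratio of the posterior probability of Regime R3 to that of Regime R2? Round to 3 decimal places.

Compute prior × likelihood for every hypothesis:
  Regime R2: 0.56 × 0.097 = 0.05432
  Regime R4: 0.196 × 0.036 = 0.007056
  Regime R3: 0.076 × 0.16 = 0.01216
  Regime R5: 0.168 × 0.028 = 0.004704
Total = 0.07824.
The ratio is 0.01216 / 0.05432 (the normalizer cancels) = 0.224.

0.224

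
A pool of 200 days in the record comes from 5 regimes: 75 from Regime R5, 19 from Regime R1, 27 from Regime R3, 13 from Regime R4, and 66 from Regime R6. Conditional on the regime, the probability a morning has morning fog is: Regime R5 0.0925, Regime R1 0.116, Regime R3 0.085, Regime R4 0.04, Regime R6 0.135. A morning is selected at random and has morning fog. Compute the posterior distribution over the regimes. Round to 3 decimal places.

Regime R5 0.332, Regime R1 0.106, Regime R3 0.110, Regime R4 0.025, Regime R6 0.427

By Bayes' rule, posterior ∝ prior × likelihood:
  Regime R5: 0.375 × 0.0925 = 0.0346875
  Regime R1: 0.095 × 0.116 = 0.01102
  Regime R3: 0.135 × 0.085 = 0.011475
  Regime R4: 0.065 × 0.04 = 0.0026
  Regime R6: 0.33 × 0.135 = 0.04455
Sum = 0.1043325.
P(Regime R5 | fog) = 0.0346875/0.1043325 ≈ 0.332
P(Regime R1 | fog) = 0.01102/0.1043325 ≈ 0.106
P(Regime R3 | fog) = 0.011475/0.1043325 ≈ 0.110
P(Regime R4 | fog) = 0.0026/0.1043325 ≈ 0.025
P(Regime R6 | fog) = 0.04455/0.1043325 ≈ 0.427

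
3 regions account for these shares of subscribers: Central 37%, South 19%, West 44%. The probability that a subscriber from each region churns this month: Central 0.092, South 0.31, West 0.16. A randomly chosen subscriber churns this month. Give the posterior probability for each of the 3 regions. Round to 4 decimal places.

Central 0.2084, South 0.3606, West 0.4310

By Bayes' rule, posterior ∝ prior × likelihood:
  Central: 0.37 × 0.092 = 0.03404
  South: 0.19 × 0.31 = 0.0589
  West: 0.44 × 0.16 = 0.0704
Sum = 0.16334.
P(Central | churn) = 0.03404/0.16334 ≈ 0.2084
P(South | churn) = 0.0589/0.16334 ≈ 0.3606
P(West | churn) = 0.0704/0.16334 ≈ 0.4310
(Check: 0.2084+0.3606+0.4310 = 1.0000.)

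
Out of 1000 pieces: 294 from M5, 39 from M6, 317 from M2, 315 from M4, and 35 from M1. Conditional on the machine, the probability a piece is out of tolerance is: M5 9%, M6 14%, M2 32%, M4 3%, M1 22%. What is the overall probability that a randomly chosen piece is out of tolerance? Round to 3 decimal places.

By Bayes' rule, posterior ∝ prior × likelihood:
  M5: 0.294 × 0.09 = 0.02646
  M6: 0.039 × 0.14 = 0.00546
  M2: 0.317 × 0.32 = 0.10144
  M4: 0.315 × 0.03 = 0.00945
  M1: 0.035 × 0.22 = 0.0077
P(oversize) = 0.02646 + 0.00546 + 0.10144 + 0.00945 + 0.0077 = 0.15051 → 0.151.

0.151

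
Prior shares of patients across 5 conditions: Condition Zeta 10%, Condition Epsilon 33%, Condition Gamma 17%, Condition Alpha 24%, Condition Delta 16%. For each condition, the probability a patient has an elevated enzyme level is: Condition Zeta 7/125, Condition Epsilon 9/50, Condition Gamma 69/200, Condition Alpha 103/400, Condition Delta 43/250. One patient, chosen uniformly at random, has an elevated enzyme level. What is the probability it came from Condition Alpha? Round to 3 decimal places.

0.290

Prior × likelihood for each hypothesis:
  Condition Zeta: 0.1 × 0.056 = 0.0056
  Condition Epsilon: 0.33 × 0.18 = 0.0594
  Condition Gamma: 0.17 × 0.345 = 0.05865
  Condition Alpha: 0.24 × 0.2575 = 0.0618
  Condition Delta: 0.16 × 0.172 = 0.02752
Normalizing constant = 0.21297.
P(Condition Alpha | evidence) = 0.0618 / 0.21297 ≈ 0.290.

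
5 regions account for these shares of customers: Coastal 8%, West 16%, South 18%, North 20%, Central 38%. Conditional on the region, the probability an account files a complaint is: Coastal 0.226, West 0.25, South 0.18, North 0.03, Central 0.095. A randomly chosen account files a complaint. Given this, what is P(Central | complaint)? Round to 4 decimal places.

Unnormalized posteriors (prior × likelihood):
  Coastal: 0.08 × 0.226 = 0.01808
  West: 0.16 × 0.25 = 0.04
  South: 0.18 × 0.18 = 0.0324
  North: 0.2 × 0.03 = 0.006
  Central: 0.38 × 0.095 = 0.0361
Normalizing constant = 0.13258.
P(Central | evidence) = 0.0361 / 0.13258 ≈ 0.2723.

0.2723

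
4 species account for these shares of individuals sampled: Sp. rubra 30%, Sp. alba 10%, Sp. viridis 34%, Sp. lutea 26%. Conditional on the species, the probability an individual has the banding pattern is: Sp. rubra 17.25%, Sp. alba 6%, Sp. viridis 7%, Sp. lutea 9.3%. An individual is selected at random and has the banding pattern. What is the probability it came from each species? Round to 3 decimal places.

Sp. rubra 0.489, Sp. alba 0.057, Sp. viridis 0.225, Sp. lutea 0.229

Compute prior × likelihood for every hypothesis:
  Sp. rubra: 0.3 × 0.1725 = 0.05175
  Sp. alba: 0.1 × 0.06 = 0.006
  Sp. viridis: 0.34 × 0.07 = 0.0238
  Sp. lutea: 0.26 × 0.093 = 0.02418
Total = 0.10573.
P(Sp. rubra | banded) = 0.05175/0.10573 ≈ 0.489
P(Sp. alba | banded) = 0.006/0.10573 ≈ 0.057
P(Sp. viridis | banded) = 0.0238/0.10573 ≈ 0.225
P(Sp. lutea | banded) = 0.02418/0.10573 ≈ 0.229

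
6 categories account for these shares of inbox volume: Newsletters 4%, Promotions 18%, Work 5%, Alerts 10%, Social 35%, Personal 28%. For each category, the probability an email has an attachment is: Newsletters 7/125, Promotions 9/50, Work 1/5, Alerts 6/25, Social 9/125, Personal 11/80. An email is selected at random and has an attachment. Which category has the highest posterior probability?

Personal

By Bayes' rule, posterior ∝ prior × likelihood:
  Newsletters: 0.04 × 0.056 = 0.00224
  Promotions: 0.18 × 0.18 = 0.0324
  Work: 0.05 × 0.2 = 0.01
  Alerts: 0.1 × 0.24 = 0.024
  Social: 0.35 × 0.072 = 0.0252
  Personal: 0.28 × 0.1375 = 0.0385
Total = 0.13234.
Largest term belongs to Personal, so Personal is most probable.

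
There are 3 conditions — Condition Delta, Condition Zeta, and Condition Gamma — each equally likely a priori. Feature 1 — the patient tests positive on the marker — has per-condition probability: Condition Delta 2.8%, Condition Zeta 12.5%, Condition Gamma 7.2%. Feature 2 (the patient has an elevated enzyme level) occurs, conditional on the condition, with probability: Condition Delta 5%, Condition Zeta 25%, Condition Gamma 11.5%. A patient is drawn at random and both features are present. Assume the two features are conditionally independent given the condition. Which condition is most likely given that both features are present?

Condition Zeta

Since the prior is uniform, the posterior is proportional to the likelihood:
  Condition Delta: 0.028 × 0.05 = 0.0014
  Condition Zeta: 0.125 × 0.25 = 0.03125
  Condition Gamma: 0.072 × 0.115 = 0.00828
Total = 0.04093.
Largest term belongs to Condition Zeta, so Condition Zeta is most probable.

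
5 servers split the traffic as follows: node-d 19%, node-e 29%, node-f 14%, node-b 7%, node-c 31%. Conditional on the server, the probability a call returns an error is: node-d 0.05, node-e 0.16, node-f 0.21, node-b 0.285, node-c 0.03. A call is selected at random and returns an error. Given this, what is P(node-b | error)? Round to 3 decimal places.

0.174

Compute prior × likelihood for every hypothesis:
  node-d: 0.19 × 0.05 = 0.0095
  node-e: 0.29 × 0.16 = 0.0464
  node-f: 0.14 × 0.21 = 0.0294
  node-b: 0.07 × 0.285 = 0.01995
  node-c: 0.31 × 0.03 = 0.0093
Sum = 0.11455.
P(node-b | evidence) = 0.01995 / 0.11455 ≈ 0.174.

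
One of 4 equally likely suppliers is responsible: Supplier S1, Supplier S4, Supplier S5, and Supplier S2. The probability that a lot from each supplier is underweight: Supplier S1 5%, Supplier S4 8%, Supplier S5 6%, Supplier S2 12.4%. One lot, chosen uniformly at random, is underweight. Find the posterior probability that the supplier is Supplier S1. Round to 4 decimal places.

0.1592

With a uniform prior (1/4 each), posterior ∝ likelihood:
  Supplier S1: 0.05
  Supplier S4: 0.08
  Supplier S5: 0.06
  Supplier S2: 0.124
Total = 0.314.
P(Supplier S1 | evidence) = 0.05 / 0.314 ≈ 0.1592.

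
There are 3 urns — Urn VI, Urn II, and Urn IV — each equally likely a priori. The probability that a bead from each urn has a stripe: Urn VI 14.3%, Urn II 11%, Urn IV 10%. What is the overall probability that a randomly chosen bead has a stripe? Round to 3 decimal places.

Since the prior is uniform, the posterior is proportional to the likelihood:
  Urn VI: 0.143
  Urn II: 0.11
  Urn IV: 0.1
P(striped) = (1/3) × (0.143 + 0.11 + 0.1) = 0.353/3 ≈ 0.118.

0.118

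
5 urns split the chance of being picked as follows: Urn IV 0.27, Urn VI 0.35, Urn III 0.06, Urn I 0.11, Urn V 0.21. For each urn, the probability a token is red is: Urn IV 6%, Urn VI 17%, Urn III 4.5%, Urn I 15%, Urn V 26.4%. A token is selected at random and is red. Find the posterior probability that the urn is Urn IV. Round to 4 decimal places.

Prior × likelihood for each hypothesis:
  Urn IV: 0.27 × 0.06 = 0.0162
  Urn VI: 0.35 × 0.17 = 0.0595
  Urn III: 0.06 × 0.045 = 0.0027
  Urn I: 0.11 × 0.15 = 0.0165
  Urn V: 0.21 × 0.264 = 0.05544
Normalizing constant = 0.15034.
P(Urn IV | evidence) = 0.0162 / 0.15034 ≈ 0.1078.

0.1078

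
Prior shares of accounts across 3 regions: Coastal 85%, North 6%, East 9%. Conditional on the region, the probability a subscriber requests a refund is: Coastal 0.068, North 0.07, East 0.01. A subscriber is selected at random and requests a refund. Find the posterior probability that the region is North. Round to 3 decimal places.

0.067

Compute prior × likelihood for every hypothesis:
  Coastal: 0.85 × 0.068 = 0.0578
  North: 0.06 × 0.07 = 0.0042
  East: 0.09 × 0.01 = 0.0009
Total = 0.0629.
P(North | evidence) = 0.0042 / 0.0629 ≈ 0.067.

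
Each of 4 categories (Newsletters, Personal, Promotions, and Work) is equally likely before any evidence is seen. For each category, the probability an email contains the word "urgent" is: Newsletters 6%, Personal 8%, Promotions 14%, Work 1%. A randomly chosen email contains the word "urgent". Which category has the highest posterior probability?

With a uniform prior (1/4 each), posterior ∝ likelihood:
  Newsletters: 0.06
  Personal: 0.08
  Promotions: 0.14
  Work: 0.01
Normalizing constant = 0.29.
Largest term belongs to Promotions, so Promotions is most probable.

Promotions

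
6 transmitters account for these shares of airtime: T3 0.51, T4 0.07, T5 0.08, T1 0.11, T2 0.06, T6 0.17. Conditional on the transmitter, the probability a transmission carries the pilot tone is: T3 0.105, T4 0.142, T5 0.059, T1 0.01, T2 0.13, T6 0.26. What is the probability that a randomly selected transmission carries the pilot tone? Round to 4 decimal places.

0.1213

By Bayes' rule, posterior ∝ prior × likelihood:
  T3: 0.51 × 0.105 = 0.05355
  T4: 0.07 × 0.142 = 0.00994
  T5: 0.08 × 0.059 = 0.00472
  T1: 0.11 × 0.01 = 0.0011
  T2: 0.06 × 0.13 = 0.0078
  T6: 0.17 × 0.26 = 0.0442
P(pilot) = 0.05355 + 0.00994 + 0.00472 + 0.0011 + 0.0078 + 0.0442 = 0.12131 → 0.1213.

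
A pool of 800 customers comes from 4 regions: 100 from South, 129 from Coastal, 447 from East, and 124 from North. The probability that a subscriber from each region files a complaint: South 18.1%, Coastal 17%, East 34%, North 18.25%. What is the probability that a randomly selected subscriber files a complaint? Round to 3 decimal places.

0.268

Compute prior × likelihood for every hypothesis:
  South: 0.125 × 0.181 = 0.022625
  Coastal: 0.16125 × 0.17 = 0.0274125
  East: 0.55875 × 0.34 = 0.189975
  North: 0.155 × 0.1825 = 0.0282875
P(complaint) = 0.022625 + 0.0274125 + 0.189975 + 0.0282875 = 0.2683 → 0.268.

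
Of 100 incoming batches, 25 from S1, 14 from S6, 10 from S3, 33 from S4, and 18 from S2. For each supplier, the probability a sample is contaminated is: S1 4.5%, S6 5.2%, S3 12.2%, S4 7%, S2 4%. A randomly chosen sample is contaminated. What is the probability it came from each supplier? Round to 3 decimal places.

By Bayes' rule, posterior ∝ prior × likelihood:
  S1: 0.25 × 0.045 = 0.01125
  S6: 0.14 × 0.052 = 0.00728
  S3: 0.1 × 0.122 = 0.0122
  S4: 0.33 × 0.07 = 0.0231
  S2: 0.18 × 0.04 = 0.0072
Sum = 0.06103.
P(S1 | contaminated) = 0.01125/0.06103 ≈ 0.184
P(S6 | contaminated) = 0.00728/0.06103 ≈ 0.119
P(S3 | contaminated) = 0.0122/0.06103 ≈ 0.200
P(S4 | contaminated) = 0.0231/0.06103 ≈ 0.379
P(S2 | contaminated) = 0.0072/0.06103 ≈ 0.118
(Check: 0.184+0.119+0.200+0.379+0.118 = 1.000.)

S1 0.184, S6 0.119, S3 0.200, S4 0.379, S2 0.118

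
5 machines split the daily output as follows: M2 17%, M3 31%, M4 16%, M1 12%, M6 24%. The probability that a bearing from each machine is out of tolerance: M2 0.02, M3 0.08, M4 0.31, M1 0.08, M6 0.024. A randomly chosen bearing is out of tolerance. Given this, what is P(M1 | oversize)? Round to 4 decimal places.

0.1030

Unnormalized posteriors (prior × likelihood):
  M2: 0.17 × 0.02 = 0.0034
  M3: 0.31 × 0.08 = 0.0248
  M4: 0.16 × 0.31 = 0.0496
  M1: 0.12 × 0.08 = 0.0096
  M6: 0.24 × 0.024 = 0.00576
Total = 0.09316.
P(M1 | evidence) = 0.0096 / 0.09316 ≈ 0.1030.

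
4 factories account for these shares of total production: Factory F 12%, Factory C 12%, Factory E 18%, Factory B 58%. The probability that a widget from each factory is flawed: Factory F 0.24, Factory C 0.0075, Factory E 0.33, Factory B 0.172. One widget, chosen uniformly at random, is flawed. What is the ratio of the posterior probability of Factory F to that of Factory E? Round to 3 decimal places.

0.485

Prior × likelihood for each hypothesis:
  Factory F: 0.12 × 0.24 = 0.0288
  Factory C: 0.12 × 0.0075 = 0.0009
  Factory E: 0.18 × 0.33 = 0.0594
  Factory B: 0.58 × 0.172 = 0.09976
Normalizing constant = 0.18886.
The ratio is 0.0288 / 0.0594 (the normalizer cancels) = 0.485.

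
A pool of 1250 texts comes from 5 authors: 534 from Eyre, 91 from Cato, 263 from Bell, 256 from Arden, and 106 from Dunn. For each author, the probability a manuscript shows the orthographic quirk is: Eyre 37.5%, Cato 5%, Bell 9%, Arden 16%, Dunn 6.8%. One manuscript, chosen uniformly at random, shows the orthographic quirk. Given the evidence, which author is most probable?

Unnormalized posteriors (prior × likelihood):
  Eyre: 0.4272 × 0.375 = 0.1602
  Cato: 0.0728 × 0.05 = 0.00364
  Bell: 0.2104 × 0.09 = 0.018936
  Arden: 0.2048 × 0.16 = 0.032768
  Dunn: 0.0848 × 0.068 = 0.0057664
Normalizing constant = 0.2213104.
Largest term belongs to Eyre, so Eyre is most probable.

Eyre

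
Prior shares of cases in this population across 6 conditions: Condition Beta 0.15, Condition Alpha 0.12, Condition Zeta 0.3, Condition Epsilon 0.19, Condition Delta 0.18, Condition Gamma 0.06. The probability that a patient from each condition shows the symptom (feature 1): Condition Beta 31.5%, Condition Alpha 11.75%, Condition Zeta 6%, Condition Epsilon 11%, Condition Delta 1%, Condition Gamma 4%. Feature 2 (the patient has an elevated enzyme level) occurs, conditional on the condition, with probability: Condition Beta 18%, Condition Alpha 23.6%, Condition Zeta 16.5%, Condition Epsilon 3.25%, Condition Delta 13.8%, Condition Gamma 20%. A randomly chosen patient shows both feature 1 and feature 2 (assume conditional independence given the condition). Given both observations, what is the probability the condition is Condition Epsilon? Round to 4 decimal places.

0.0419

By Bayes' rule, posterior ∝ prior × likelihood:
  Condition Beta: 0.15 × 0.315 × 0.18 = 0.008505
  Condition Alpha: 0.12 × 0.1175 × 0.236 = 0.0033276
  Condition Zeta: 0.3 × 0.06 × 0.165 = 0.00297
  Condition Epsilon: 0.19 × 0.11 × 0.0325 = 0.00067925
  Condition Delta: 0.18 × 0.01 × 0.138 = 0.0002484
  Condition Gamma: 0.06 × 0.04 × 0.2 = 0.00048
Total = 0.01621025.
P(Condition Epsilon | evidence) = 0.00067925 / 0.01621025 ≈ 0.0419.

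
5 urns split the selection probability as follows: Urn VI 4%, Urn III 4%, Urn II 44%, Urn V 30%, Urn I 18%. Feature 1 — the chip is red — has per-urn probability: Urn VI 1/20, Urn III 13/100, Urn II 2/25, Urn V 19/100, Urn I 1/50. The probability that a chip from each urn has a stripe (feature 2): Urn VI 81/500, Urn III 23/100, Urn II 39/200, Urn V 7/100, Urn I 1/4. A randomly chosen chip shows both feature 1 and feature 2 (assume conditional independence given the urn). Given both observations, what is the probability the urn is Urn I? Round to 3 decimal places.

0.068

Prior × likelihood for each hypothesis:
  Urn VI: 0.04 × 0.05 × 0.162 = 0.000324
  Urn III: 0.04 × 0.13 × 0.23 = 0.001196
  Urn II: 0.44 × 0.08 × 0.195 = 0.006864
  Urn V: 0.3 × 0.19 × 0.07 = 0.00399
  Urn I: 0.18 × 0.02 × 0.25 = 0.0009
Normalizing constant = 0.013274.
P(Urn I | evidence) = 0.0009 / 0.013274 ≈ 0.068.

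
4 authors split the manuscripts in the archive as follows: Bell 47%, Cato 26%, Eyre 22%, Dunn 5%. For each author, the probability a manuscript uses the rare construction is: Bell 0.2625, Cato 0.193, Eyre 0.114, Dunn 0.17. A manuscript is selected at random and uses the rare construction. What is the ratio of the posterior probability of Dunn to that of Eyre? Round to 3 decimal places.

0.339

Compute prior × likelihood for every hypothesis:
  Bell: 0.47 × 0.2625 = 0.123375
  Cato: 0.26 × 0.193 = 0.05018
  Eyre: 0.22 × 0.114 = 0.02508
  Dunn: 0.05 × 0.17 = 0.0085
Normalizing constant = 0.207135.
The ratio is 0.0085 / 0.02508 (the normalizer cancels) = 0.339.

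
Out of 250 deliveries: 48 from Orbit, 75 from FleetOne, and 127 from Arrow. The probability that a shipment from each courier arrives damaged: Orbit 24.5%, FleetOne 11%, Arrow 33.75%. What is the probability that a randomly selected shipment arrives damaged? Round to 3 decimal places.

0.251

By Bayes' rule, posterior ∝ prior × likelihood:
  Orbit: 0.192 × 0.245 = 0.04704
  FleetOne: 0.3 × 0.11 = 0.033
  Arrow: 0.508 × 0.3375 = 0.17145
P(damaged) = 0.04704 + 0.033 + 0.17145 = 0.25149 → 0.251.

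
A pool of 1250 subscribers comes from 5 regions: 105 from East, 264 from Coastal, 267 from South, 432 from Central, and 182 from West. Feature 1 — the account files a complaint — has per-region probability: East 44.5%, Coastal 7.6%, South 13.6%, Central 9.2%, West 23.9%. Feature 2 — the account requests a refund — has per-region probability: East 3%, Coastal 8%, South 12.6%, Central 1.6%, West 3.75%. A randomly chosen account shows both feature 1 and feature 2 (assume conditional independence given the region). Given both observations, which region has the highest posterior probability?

Unnormalized posteriors (prior × likelihood):
  East: 0.084 × 0.445 × 0.03 = 0.0011214
  Coastal: 0.2112 × 0.076 × 0.08 = 0.001284096
  South: 0.2136 × 0.136 × 0.126 = 0.0036602496
  Central: 0.3456 × 0.092 × 0.016 = 0.0005087232
  West: 0.1456 × 0.239 × 0.0375 = 0.00130494
Sum = 0.0078794088.
Largest term belongs to South, so South is most probable.

South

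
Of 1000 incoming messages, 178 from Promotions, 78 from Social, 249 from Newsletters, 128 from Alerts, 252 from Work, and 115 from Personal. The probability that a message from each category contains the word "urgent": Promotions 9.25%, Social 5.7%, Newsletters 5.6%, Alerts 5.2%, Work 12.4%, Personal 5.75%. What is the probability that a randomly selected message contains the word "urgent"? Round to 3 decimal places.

0.079

Unnormalized posteriors (prior × likelihood):
  Promotions: 0.178 × 0.0925 = 0.016465
  Social: 0.078 × 0.057 = 0.004446
  Newsletters: 0.249 × 0.056 = 0.013944
  Alerts: 0.128 × 0.052 = 0.006656
  Work: 0.252 × 0.124 = 0.031248
  Personal: 0.115 × 0.0575 = 0.0066125
P(urgent-flag) = 0.016465 + 0.004446 + 0.013944 + 0.006656 + 0.031248 + 0.0066125 = 0.0793715 → 0.079.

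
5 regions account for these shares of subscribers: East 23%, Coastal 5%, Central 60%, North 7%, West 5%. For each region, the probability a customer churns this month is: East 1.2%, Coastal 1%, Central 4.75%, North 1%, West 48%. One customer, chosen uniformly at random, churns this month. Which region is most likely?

By Bayes' rule, posterior ∝ prior × likelihood:
  East: 0.23 × 0.012 = 0.00276
  Coastal: 0.05 × 0.01 = 0.0005
  Central: 0.6 × 0.0475 = 0.0285
  North: 0.07 × 0.01 = 0.0007
  West: 0.05 × 0.48 = 0.024
Sum = 0.05646.
Largest term belongs to Central, so Central is most probable.

Central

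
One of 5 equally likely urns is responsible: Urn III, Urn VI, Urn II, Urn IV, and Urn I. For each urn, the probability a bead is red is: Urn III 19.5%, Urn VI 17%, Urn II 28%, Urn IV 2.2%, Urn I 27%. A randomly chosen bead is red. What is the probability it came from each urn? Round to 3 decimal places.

With a uniform prior (1/5 each), posterior ∝ likelihood:
  Urn III: 0.195
  Urn VI: 0.17
  Urn II: 0.28
  Urn IV: 0.022
  Urn I: 0.27
Total = 0.937.
P(Urn III | red) = 0.195/0.937 ≈ 0.208
P(Urn VI | red) = 0.17/0.937 ≈ 0.181
P(Urn II | red) = 0.28/0.937 ≈ 0.299
P(Urn IV | red) = 0.022/0.937 ≈ 0.023
P(Urn I | red) = 0.27/0.937 ≈ 0.288

Urn III 0.208, Urn VI 0.181, Urn II 0.299, Urn IV 0.023, Urn I 0.288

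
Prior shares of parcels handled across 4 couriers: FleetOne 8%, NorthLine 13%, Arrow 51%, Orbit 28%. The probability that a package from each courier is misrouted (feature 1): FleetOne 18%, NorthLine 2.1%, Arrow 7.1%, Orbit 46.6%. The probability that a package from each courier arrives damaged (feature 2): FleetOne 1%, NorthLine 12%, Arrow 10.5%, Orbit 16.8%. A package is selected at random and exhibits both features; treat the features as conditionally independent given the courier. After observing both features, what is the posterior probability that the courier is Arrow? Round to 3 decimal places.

0.145

Unnormalized posteriors (prior × likelihood):
  FleetOne: 0.08 × 0.18 × 0.01 = 0.000144
  NorthLine: 0.13 × 0.021 × 0.12 = 0.0003276
  Arrow: 0.51 × 0.071 × 0.105 = 0.00380205
  Orbit: 0.28 × 0.466 × 0.168 = 0.02192064
Sum = 0.02619429.
P(Arrow | evidence) = 0.00380205 / 0.02619429 ≈ 0.145.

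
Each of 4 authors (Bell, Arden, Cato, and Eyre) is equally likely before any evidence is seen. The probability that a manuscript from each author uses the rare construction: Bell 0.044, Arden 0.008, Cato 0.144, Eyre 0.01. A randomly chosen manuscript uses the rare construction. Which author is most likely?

Since the prior is uniform, the posterior is proportional to the likelihood:
  Bell: 0.044
  Arden: 0.008
  Cato: 0.144
  Eyre: 0.01
Sum = 0.206.
Largest term belongs to Cato, so Cato is most probable.

Cato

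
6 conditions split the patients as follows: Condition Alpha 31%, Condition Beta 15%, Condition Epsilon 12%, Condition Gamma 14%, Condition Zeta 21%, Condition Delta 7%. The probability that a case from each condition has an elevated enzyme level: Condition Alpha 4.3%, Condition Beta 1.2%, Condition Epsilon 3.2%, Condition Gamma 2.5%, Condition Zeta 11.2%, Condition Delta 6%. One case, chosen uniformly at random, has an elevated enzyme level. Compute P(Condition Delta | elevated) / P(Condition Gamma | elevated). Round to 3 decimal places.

1.200

By Bayes' rule, posterior ∝ prior × likelihood:
  Condition Alpha: 0.31 × 0.043 = 0.01333
  Condition Beta: 0.15 × 0.012 = 0.0018
  Condition Epsilon: 0.12 × 0.032 = 0.00384
  Condition Gamma: 0.14 × 0.025 = 0.0035
  Condition Zeta: 0.21 × 0.112 = 0.02352
  Condition Delta: 0.07 × 0.06 = 0.0042
Total = 0.05019.
The ratio is 0.0042 / 0.0035 (the normalizer cancels) = 1.200.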